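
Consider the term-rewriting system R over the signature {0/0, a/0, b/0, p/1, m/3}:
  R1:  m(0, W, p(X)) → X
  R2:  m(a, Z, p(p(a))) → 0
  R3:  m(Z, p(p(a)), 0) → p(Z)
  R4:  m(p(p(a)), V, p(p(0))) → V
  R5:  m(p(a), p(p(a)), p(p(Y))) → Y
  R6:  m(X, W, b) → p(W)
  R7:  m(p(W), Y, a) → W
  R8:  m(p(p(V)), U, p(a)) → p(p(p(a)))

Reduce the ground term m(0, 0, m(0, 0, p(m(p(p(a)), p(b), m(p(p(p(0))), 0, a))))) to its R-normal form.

b

1. m(0, 0, m(0, 0, p(m(p(p(a)), p(b), m(p(p(p(0))), 0, a)))))  →  m(0, 0, m(p(p(a)), p(b), m(p(p(p(0))), 0, a)))   [R1 at 3]
2. m(0, 0, m(p(p(a)), p(b), m(p(p(p(0))), 0, a)))  →  m(0, 0, m(p(p(a)), p(b), p(p(0))))   [R7 at 3.3]
3. m(0, 0, m(p(p(a)), p(b), p(p(0))))  →  m(0, 0, p(b))   [R4 at 3]
4. m(0, 0, p(b))  →  b   [R1 at ε]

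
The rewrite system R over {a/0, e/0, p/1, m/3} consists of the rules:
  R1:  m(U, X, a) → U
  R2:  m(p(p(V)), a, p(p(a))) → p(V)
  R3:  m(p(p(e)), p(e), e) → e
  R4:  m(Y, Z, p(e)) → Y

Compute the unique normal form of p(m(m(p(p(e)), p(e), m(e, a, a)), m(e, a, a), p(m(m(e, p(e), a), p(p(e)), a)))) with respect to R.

1. p(m(m(p(p(e)), p(e), m(e, a, a)), m(e, a, a), p(m(m(e, p(e), a), p(p(e)), a))))  →  p(m(m(p(p(e)), p(e), e), m(e, a, a), p(m(m(e, p(e), a), p(p(e)), a))))   [R1 at 1.1.3]
2. p(m(m(p(p(e)), p(e), e), m(e, a, a), p(m(m(e, p(e), a), p(p(e)), a))))  →  p(m(e, m(e, a, a), p(m(m(e, p(e), a), p(p(e)), a))))   [R3 at 1.1]
3. p(m(e, m(e, a, a), p(m(m(e, p(e), a), p(p(e)), a))))  →  p(m(e, e, p(m(m(e, p(e), a), p(p(e)), a))))   [R1 at 1.2]
4. p(m(e, e, p(m(m(e, p(e), a), p(p(e)), a))))  →  p(m(e, e, p(m(e, p(e), a))))   [R1 at 1.3.1]
5. p(m(e, e, p(m(e, p(e), a))))  →  p(m(e, e, p(e)))   [R1 at 1.3.1]
6. p(m(e, e, p(e)))  →  p(e)   [R4 at 1]

p(e)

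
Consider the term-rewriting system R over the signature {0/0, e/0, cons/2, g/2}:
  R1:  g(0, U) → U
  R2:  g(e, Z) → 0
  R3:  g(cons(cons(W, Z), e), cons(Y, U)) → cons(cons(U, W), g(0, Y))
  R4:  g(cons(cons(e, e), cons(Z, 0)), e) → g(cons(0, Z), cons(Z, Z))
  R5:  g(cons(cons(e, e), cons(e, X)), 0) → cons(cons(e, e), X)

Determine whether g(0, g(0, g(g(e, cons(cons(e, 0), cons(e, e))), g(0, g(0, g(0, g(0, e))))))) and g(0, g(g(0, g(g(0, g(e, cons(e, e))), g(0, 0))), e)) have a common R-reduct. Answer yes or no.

Reduce t₁ = g(0, g(0, g(g(e, cons(cons(e, 0), cons(e, e))), g(0, g(0, g(0, g(0, e))))))):
1. g(0, g(0, g(g(e, cons(cons(e, 0), cons(e, e))), g(0, g(0, g(0, g(0, e)))))))  →  g(0, g(g(e, cons(cons(e, 0), cons(e, e))), g(0, g(0, g(0, g(0, e))))))   [R1 at ε]
2. g(0, g(g(e, cons(cons(e, 0), cons(e, e))), g(0, g(0, g(0, g(0, e))))))  →  g(g(e, cons(cons(e, 0), cons(e, e))), g(0, g(0, g(0, g(0, e)))))   [R1 at ε]
3. g(g(e, cons(cons(e, 0), cons(e, e))), g(0, g(0, g(0, g(0, e)))))  →  g(0, g(0, g(0, g(0, g(0, e)))))   [R2 at 1]
4. g(0, g(0, g(0, g(0, g(0, e)))))  →  g(0, g(0, g(0, g(0, e))))   [R1 at ε]
5. g(0, g(0, g(0, g(0, e))))  →  g(0, g(0, g(0, e)))   [R1 at ε]
6. g(0, g(0, g(0, e)))  →  g(0, g(0, e))   [R1 at ε]
7. g(0, g(0, e))  →  g(0, e)   [R1 at ε]
8. g(0, e)  →  e   [R1 at ε]

Reduce t₂ = g(0, g(g(0, g(g(0, g(e, cons(e, e))), g(0, 0))), e)):
1. g(0, g(g(0, g(g(0, g(e, cons(e, e))), g(0, 0))), e))  →  g(g(0, g(g(0, g(e, cons(e, e))), g(0, 0))), e)   [R1 at ε]
2. g(g(0, g(g(0, g(e, cons(e, e))), g(0, 0))), e)  →  g(g(g(0, g(e, cons(e, e))), g(0, 0)), e)   [R1 at 1]
3. g(g(g(0, g(e, cons(e, e))), g(0, 0)), e)  →  g(g(g(e, cons(e, e)), g(0, 0)), e)   [R1 at 1.1]
4. g(g(g(e, cons(e, e)), g(0, 0)), e)  →  g(g(0, g(0, 0)), e)   [R2 at 1.1]
5. g(g(0, g(0, 0)), e)  →  g(g(0, 0), e)   [R1 at 1]
6. g(g(0, 0), e)  →  g(0, e)   [R1 at 1]
7. g(0, e)  →  e   [R1 at ε]

yes — NF(t₁) = e, NF(t₂) = e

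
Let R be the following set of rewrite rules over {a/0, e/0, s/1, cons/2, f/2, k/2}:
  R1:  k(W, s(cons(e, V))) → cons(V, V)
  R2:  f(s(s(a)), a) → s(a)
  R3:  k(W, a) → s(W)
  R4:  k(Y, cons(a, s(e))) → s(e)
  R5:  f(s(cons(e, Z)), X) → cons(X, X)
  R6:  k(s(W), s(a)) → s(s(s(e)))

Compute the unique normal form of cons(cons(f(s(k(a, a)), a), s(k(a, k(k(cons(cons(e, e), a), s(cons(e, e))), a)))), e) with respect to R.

1. cons(cons(f(s(k(a, a)), a), s(k(a, k(k(cons(cons(e, e), a), s(cons(e, e))), a)))), e)  →  cons(cons(f(s(s(a)), a), s(k(a, k(k(cons(cons(e, e), a), s(cons(e, e))), a)))), e)   [R3 at 1.1.1.1]
2. cons(cons(f(s(s(a)), a), s(k(a, k(k(cons(cons(e, e), a), s(cons(e, e))), a)))), e)  →  cons(cons(s(a), s(k(a, k(k(cons(cons(e, e), a), s(cons(e, e))), a)))), e)   [R2 at 1.1]
3. cons(cons(s(a), s(k(a, k(k(cons(cons(e, e), a), s(cons(e, e))), a)))), e)  →  cons(cons(s(a), s(k(a, s(k(cons(cons(e, e), a), s(cons(e, e))))))), e)   [R3 at 1.2.1.2]
4. cons(cons(s(a), s(k(a, s(k(cons(cons(e, e), a), s(cons(e, e))))))), e)  →  cons(cons(s(a), s(k(a, s(cons(e, e))))), e)   [R1 at 1.2.1.2.1]
5. cons(cons(s(a), s(k(a, s(cons(e, e))))), e)  →  cons(cons(s(a), s(cons(e, e))), e)   [R1 at 1.2.1]

cons(cons(s(a), s(cons(e, e))), e)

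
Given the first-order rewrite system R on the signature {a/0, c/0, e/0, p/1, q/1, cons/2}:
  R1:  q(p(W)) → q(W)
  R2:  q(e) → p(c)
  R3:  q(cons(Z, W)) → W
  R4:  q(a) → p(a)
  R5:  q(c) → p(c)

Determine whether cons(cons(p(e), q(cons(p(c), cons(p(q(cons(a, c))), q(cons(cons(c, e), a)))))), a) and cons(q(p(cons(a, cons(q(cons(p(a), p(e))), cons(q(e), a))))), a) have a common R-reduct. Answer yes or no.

Reduce t₁ = cons(cons(p(e), q(cons(p(c), cons(p(q(cons(a, c))), q(cons(cons(c, e), a)))))), a):
1. cons(cons(p(e), q(cons(p(c), cons(p(q(cons(a, c))), q(cons(cons(c, e), a)))))), a)  →  cons(cons(p(e), cons(p(q(cons(a, c))), q(cons(cons(c, e), a)))), a)   [R3 at 1.2]
2. cons(cons(p(e), cons(p(q(cons(a, c))), q(cons(cons(c, e), a)))), a)  →  cons(cons(p(e), cons(p(c), q(cons(cons(c, e), a)))), a)   [R3 at 1.2.1.1]
3. cons(cons(p(e), cons(p(c), q(cons(cons(c, e), a)))), a)  →  cons(cons(p(e), cons(p(c), a)), a)   [R3 at 1.2.2]

Reduce t₂ = cons(q(p(cons(a, cons(q(cons(p(a), p(e))), cons(q(e), a))))), a):
1. cons(q(p(cons(a, cons(q(cons(p(a), p(e))), cons(q(e), a))))), a)  →  cons(q(cons(a, cons(q(cons(p(a), p(e))), cons(q(e), a)))), a)   [R1 at 1]
2. cons(q(cons(a, cons(q(cons(p(a), p(e))), cons(q(e), a)))), a)  →  cons(cons(q(cons(p(a), p(e))), cons(q(e), a)), a)   [R3 at 1]
3. cons(cons(q(cons(p(a), p(e))), cons(q(e), a)), a)  →  cons(cons(p(e), cons(q(e), a)), a)   [R3 at 1.1]
4. cons(cons(p(e), cons(q(e), a)), a)  →  cons(cons(p(e), cons(p(c), a)), a)   [R2 at 1.2.1]

yes — NF(t₁) = cons(cons(p(e), cons(p(c), a)), a), NF(t₂) = cons(cons(p(e), cons(p(c), a)), a)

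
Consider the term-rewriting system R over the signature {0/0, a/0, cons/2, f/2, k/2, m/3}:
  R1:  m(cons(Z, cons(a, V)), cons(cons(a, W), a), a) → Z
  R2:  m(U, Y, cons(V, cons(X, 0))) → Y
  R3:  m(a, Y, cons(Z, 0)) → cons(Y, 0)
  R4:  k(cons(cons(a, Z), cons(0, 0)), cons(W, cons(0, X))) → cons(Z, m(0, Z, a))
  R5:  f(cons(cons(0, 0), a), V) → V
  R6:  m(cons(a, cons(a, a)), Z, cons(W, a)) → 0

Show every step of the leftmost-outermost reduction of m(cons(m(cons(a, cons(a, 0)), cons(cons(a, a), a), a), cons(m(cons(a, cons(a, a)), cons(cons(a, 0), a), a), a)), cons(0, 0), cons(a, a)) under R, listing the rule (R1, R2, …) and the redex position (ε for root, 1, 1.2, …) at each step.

1. m(cons(m(cons(a, cons(a, 0)), cons(cons(a, a), a), a), cons(m(cons(a, cons(a, a)), cons(cons(a, 0), a), a), a)), cons(0, 0), cons(a, a))  →  m(cons(a, cons(m(cons(a, cons(a, a)), cons(cons(a, 0), a), a), a)), cons(0, 0), cons(a, a))   [R1 at 1.1]
2. m(cons(a, cons(m(cons(a, cons(a, a)), cons(cons(a, 0), a), a), a)), cons(0, 0), cons(a, a))  →  m(cons(a, cons(a, a)), cons(0, 0), cons(a, a))   [R1 at 1.2.1]
3. m(cons(a, cons(a, a)), cons(0, 0), cons(a, a))  →  0   [R6 at ε]

0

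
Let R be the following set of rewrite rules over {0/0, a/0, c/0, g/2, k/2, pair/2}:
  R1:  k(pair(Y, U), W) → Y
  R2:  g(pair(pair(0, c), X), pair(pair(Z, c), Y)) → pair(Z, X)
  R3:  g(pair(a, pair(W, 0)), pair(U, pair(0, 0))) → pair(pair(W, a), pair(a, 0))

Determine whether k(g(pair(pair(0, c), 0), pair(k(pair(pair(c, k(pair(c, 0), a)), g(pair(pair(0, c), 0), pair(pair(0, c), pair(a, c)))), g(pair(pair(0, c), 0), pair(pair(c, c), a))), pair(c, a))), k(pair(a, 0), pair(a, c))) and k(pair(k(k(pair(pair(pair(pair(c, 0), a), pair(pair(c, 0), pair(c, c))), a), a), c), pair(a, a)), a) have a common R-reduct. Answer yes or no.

Reduce t₁ = k(g(pair(pair(0, c), 0), pair(k(pair(pair(c, k(pair(c, 0), a)), g(pair(pair(0, c), 0), pair(pair(0, c), pair(a, c)))), g(pair(pair(0, c), 0), pair(pair(c, c), a))), pair(c, a))), k(pair(a, 0), pair(a, c))):
1. k(g(pair(pair(0, c), 0), pair(k(pair(pair(c, k(pair(c, 0), a)), g(pair(pair(0, c), 0), pair(pair(0, c), pair(a, c)))), g(pair(pair(0, c), 0), pair(pair(c, c), a))), pair(c, a))), k(pair(a, 0), pair(a, c)))  →  k(g(pair(pair(0, c), 0), pair(pair(c, k(pair(c, 0), a)), pair(c, a))), k(pair(a, 0), pair(a, c)))   [R1 at 1.2.1]
2. k(g(pair(pair(0, c), 0), pair(pair(c, k(pair(c, 0), a)), pair(c, a))), k(pair(a, 0), pair(a, c)))  →  k(g(pair(pair(0, c), 0), pair(pair(c, c), pair(c, a))), k(pair(a, 0), pair(a, c)))   [R1 at 1.2.1.2]
3. k(g(pair(pair(0, c), 0), pair(pair(c, c), pair(c, a))), k(pair(a, 0), pair(a, c)))  →  k(pair(c, 0), k(pair(a, 0), pair(a, c)))   [R2 at 1]
4. k(pair(c, 0), k(pair(a, 0), pair(a, c)))  →  c   [R1 at ε]

Reduce t₂ = k(pair(k(k(pair(pair(pair(pair(c, 0), a), pair(pair(c, 0), pair(c, c))), a), a), c), pair(a, a)), a):
1. k(pair(k(k(pair(pair(pair(pair(c, 0), a), pair(pair(c, 0), pair(c, c))), a), a), c), pair(a, a)), a)  →  k(k(pair(pair(pair(pair(c, 0), a), pair(pair(c, 0), pair(c, c))), a), a), c)   [R1 at ε]
2. k(k(pair(pair(pair(pair(c, 0), a), pair(pair(c, 0), pair(c, c))), a), a), c)  →  k(pair(pair(pair(c, 0), a), pair(pair(c, 0), pair(c, c))), c)   [R1 at 1]
3. k(pair(pair(pair(c, 0), a), pair(pair(c, 0), pair(c, c))), c)  →  pair(pair(c, 0), a)   [R1 at ε]

no — NF(t₁) = c, NF(t₂) = pair(pair(c, 0), a)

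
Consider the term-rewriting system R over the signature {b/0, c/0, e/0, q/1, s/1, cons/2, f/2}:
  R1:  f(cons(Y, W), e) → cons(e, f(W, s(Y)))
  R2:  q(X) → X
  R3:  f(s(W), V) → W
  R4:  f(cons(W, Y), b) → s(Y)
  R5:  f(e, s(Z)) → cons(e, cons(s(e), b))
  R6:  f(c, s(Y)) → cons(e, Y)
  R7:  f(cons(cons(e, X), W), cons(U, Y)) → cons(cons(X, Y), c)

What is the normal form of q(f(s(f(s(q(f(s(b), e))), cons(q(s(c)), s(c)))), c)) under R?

1. q(f(s(f(s(q(f(s(b), e))), cons(q(s(c)), s(c)))), c))  →  f(s(f(s(q(f(s(b), e))), cons(q(s(c)), s(c)))), c)   [R2 at ε]
2. f(s(f(s(q(f(s(b), e))), cons(q(s(c)), s(c)))), c)  →  f(s(q(f(s(b), e))), cons(q(s(c)), s(c)))   [R3 at ε]
3. f(s(q(f(s(b), e))), cons(q(s(c)), s(c)))  →  q(f(s(b), e))   [R3 at ε]
4. q(f(s(b), e))  →  f(s(b), e)   [R2 at ε]
5. f(s(b), e)  →  b   [R3 at ε]

b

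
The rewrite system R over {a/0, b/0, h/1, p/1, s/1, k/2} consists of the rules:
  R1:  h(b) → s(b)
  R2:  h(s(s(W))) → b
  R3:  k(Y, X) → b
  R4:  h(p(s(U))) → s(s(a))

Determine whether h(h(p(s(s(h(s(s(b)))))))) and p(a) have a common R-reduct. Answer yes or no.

no — NF(t₁) = b, NF(t₂) = p(a)

Reduce t₁ = h(h(p(s(s(h(s(s(b)))))))):
1. h(h(p(s(s(h(s(s(b))))))))  →  h(s(s(a)))   [R4 at 1]
2. h(s(s(a)))  →  b   [R2 at ε]

Reduce t₂ = p(a):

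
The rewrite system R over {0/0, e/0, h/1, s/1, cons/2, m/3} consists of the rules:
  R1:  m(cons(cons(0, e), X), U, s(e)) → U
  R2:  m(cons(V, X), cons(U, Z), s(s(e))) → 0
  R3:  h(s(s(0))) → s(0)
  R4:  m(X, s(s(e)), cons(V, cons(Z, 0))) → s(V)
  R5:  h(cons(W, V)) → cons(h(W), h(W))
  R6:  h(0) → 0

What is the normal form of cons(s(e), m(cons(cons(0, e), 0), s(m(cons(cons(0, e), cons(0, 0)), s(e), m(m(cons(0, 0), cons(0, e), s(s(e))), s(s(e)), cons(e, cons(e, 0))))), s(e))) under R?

1. cons(s(e), m(cons(cons(0, e), 0), s(m(cons(cons(0, e), cons(0, 0)), s(e), m(m(cons(0, 0), cons(0, e), s(s(e))), s(s(e)), cons(e, cons(e, 0))))), s(e)))  →  cons(s(e), s(m(cons(cons(0, e), cons(0, 0)), s(e), m(m(cons(0, 0), cons(0, e), s(s(e))), s(s(e)), cons(e, cons(e, 0))))))   [R1 at 2]
2. cons(s(e), s(m(cons(cons(0, e), cons(0, 0)), s(e), m(m(cons(0, 0), cons(0, e), s(s(e))), s(s(e)), cons(e, cons(e, 0))))))  →  cons(s(e), s(m(cons(cons(0, e), cons(0, 0)), s(e), s(e))))   [R4 at 2.1.3]
3. cons(s(e), s(m(cons(cons(0, e), cons(0, 0)), s(e), s(e))))  →  cons(s(e), s(s(e)))   [R1 at 2.1]

cons(s(e), s(s(e)))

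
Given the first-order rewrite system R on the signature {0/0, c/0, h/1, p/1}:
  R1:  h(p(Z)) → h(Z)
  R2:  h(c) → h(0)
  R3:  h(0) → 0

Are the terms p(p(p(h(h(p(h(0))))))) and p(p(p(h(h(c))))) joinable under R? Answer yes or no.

Reduce t₁ = p(p(p(h(h(p(h(0))))))):
1. p(p(p(h(h(p(h(0)))))))  →  p(p(p(h(h(h(0))))))   [R1 at 1.1.1.1]
2. p(p(p(h(h(h(0))))))  →  p(p(p(h(h(0)))))   [R3 at 1.1.1.1.1]
3. p(p(p(h(h(0)))))  →  p(p(p(h(0))))   [R3 at 1.1.1.1]
4. p(p(p(h(0))))  →  p(p(p(0)))   [R3 at 1.1.1]

Reduce t₂ = p(p(p(h(h(c))))):
1. p(p(p(h(h(c)))))  →  p(p(p(h(h(0)))))   [R2 at 1.1.1.1]
2. p(p(p(h(h(0)))))  →  p(p(p(h(0))))   [R3 at 1.1.1.1]
3. p(p(p(h(0))))  →  p(p(p(0)))   [R3 at 1.1.1]

yes — NF(t₁) = p(p(p(0))), NF(t₂) = p(p(p(0)))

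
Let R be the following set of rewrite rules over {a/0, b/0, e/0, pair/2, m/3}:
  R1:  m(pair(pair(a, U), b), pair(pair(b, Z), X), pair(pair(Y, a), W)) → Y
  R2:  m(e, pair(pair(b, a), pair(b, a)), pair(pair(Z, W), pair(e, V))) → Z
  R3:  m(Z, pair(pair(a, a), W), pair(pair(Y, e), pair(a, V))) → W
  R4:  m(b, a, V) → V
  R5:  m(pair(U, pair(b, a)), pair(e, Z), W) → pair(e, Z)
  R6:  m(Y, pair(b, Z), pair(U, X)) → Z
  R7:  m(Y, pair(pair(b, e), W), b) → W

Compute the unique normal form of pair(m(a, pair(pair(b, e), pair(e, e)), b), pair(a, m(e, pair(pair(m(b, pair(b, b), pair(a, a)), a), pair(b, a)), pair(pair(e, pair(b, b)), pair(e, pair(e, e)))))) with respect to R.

1. pair(m(a, pair(pair(b, e), pair(e, e)), b), pair(a, m(e, pair(pair(m(b, pair(b, b), pair(a, a)), a), pair(b, a)), pair(pair(e, pair(b, b)), pair(e, pair(e, e))))))  →  pair(pair(e, e), pair(a, m(e, pair(pair(m(b, pair(b, b), pair(a, a)), a), pair(b, a)), pair(pair(e, pair(b, b)), pair(e, pair(e, e))))))   [R7 at 1]
2. pair(pair(e, e), pair(a, m(e, pair(pair(m(b, pair(b, b), pair(a, a)), a), pair(b, a)), pair(pair(e, pair(b, b)), pair(e, pair(e, e))))))  →  pair(pair(e, e), pair(a, m(e, pair(pair(b, a), pair(b, a)), pair(pair(e, pair(b, b)), pair(e, pair(e, e))))))   [R6 at 2.2.2.1.1]
3. pair(pair(e, e), pair(a, m(e, pair(pair(b, a), pair(b, a)), pair(pair(e, pair(b, b)), pair(e, pair(e, e))))))  →  pair(pair(e, e), pair(a, e))   [R2 at 2.2]

pair(pair(e, e), pair(a, e))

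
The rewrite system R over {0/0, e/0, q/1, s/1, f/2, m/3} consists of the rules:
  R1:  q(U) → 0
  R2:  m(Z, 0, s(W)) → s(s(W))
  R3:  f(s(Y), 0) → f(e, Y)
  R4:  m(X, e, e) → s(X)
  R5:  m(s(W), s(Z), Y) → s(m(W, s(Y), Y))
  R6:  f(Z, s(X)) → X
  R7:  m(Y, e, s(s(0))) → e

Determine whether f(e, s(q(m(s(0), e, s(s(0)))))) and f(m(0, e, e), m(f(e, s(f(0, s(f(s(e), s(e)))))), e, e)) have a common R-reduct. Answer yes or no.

Reduce t₁ = f(e, s(q(m(s(0), e, s(s(0)))))):
1. f(e, s(q(m(s(0), e, s(s(0))))))  →  q(m(s(0), e, s(s(0))))   [R6 at ε]
2. q(m(s(0), e, s(s(0))))  →  0   [R1 at ε]

Reduce t₂ = f(m(0, e, e), m(f(e, s(f(0, s(f(s(e), s(e)))))), e, e)):
1. f(m(0, e, e), m(f(e, s(f(0, s(f(s(e), s(e)))))), e, e))  →  f(s(0), m(f(e, s(f(0, s(f(s(e), s(e)))))), e, e))   [R4 at 1]
2. f(s(0), m(f(e, s(f(0, s(f(s(e), s(e)))))), e, e))  →  f(s(0), s(f(e, s(f(0, s(f(s(e), s(e))))))))   [R4 at 2]
3. f(s(0), s(f(e, s(f(0, s(f(s(e), s(e))))))))  →  f(e, s(f(0, s(f(s(e), s(e))))))   [R6 at ε]
4. f(e, s(f(0, s(f(s(e), s(e))))))  →  f(0, s(f(s(e), s(e))))   [R6 at ε]
5. f(0, s(f(s(e), s(e))))  →  f(s(e), s(e))   [R6 at ε]
6. f(s(e), s(e))  →  e   [R6 at ε]

no — NF(t₁) = 0, NF(t₂) = e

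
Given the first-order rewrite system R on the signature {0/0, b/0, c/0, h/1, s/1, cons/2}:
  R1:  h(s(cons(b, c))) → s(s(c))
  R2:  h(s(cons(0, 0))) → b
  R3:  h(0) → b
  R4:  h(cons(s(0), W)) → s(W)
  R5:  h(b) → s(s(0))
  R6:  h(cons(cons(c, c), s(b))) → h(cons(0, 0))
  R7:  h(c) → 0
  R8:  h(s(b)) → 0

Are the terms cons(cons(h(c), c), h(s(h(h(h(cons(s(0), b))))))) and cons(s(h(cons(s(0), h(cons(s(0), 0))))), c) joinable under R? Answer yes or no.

Reduce t₁ = cons(cons(h(c), c), h(s(h(h(h(cons(s(0), b))))))):
1. cons(cons(h(c), c), h(s(h(h(h(cons(s(0), b)))))))  →  cons(cons(0, c), h(s(h(h(h(cons(s(0), b)))))))   [R7 at 1.1]
2. cons(cons(0, c), h(s(h(h(h(cons(s(0), b)))))))  →  cons(cons(0, c), h(s(h(h(s(b))))))   [R4 at 2.1.1.1.1]
3. cons(cons(0, c), h(s(h(h(s(b))))))  →  cons(cons(0, c), h(s(h(0))))   [R8 at 2.1.1.1]
4. cons(cons(0, c), h(s(h(0))))  →  cons(cons(0, c), h(s(b)))   [R3 at 2.1.1]
5. cons(cons(0, c), h(s(b)))  →  cons(cons(0, c), 0)   [R8 at 2]

Reduce t₂ = cons(s(h(cons(s(0), h(cons(s(0), 0))))), c):
1. cons(s(h(cons(s(0), h(cons(s(0), 0))))), c)  →  cons(s(s(h(cons(s(0), 0)))), c)   [R4 at 1.1]
2. cons(s(s(h(cons(s(0), 0)))), c)  →  cons(s(s(s(0))), c)   [R4 at 1.1.1]

no — NF(t₁) = cons(cons(0, c), 0), NF(t₂) = cons(s(s(s(0))), c)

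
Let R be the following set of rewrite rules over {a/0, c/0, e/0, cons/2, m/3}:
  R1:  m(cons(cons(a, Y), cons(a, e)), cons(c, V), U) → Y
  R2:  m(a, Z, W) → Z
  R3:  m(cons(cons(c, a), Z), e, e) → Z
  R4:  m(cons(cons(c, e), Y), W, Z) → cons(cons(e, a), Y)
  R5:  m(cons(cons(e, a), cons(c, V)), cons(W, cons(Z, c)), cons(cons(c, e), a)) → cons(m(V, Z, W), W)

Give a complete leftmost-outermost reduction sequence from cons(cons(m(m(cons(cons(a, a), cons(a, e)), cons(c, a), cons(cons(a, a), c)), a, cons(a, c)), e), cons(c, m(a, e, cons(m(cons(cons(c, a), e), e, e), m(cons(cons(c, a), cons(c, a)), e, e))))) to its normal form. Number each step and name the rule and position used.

1. cons(cons(m(m(cons(cons(a, a), cons(a, e)), cons(c, a), cons(cons(a, a), c)), a, cons(a, c)), e), cons(c, m(a, e, cons(m(cons(cons(c, a), e), e, e), m(cons(cons(c, a), cons(c, a)), e, e)))))  →  cons(cons(m(a, a, cons(a, c)), e), cons(c, m(a, e, cons(m(cons(cons(c, a), e), e, e), m(cons(cons(c, a), cons(c, a)), e, e)))))   [R1 at 1.1.1]
2. cons(cons(m(a, a, cons(a, c)), e), cons(c, m(a, e, cons(m(cons(cons(c, a), e), e, e), m(cons(cons(c, a), cons(c, a)), e, e)))))  →  cons(cons(a, e), cons(c, m(a, e, cons(m(cons(cons(c, a), e), e, e), m(cons(cons(c, a), cons(c, a)), e, e)))))   [R2 at 1.1]
3. cons(cons(a, e), cons(c, m(a, e, cons(m(cons(cons(c, a), e), e, e), m(cons(cons(c, a), cons(c, a)), e, e)))))  →  cons(cons(a, e), cons(c, e))   [R2 at 2.2]

cons(cons(a, e), cons(c, e))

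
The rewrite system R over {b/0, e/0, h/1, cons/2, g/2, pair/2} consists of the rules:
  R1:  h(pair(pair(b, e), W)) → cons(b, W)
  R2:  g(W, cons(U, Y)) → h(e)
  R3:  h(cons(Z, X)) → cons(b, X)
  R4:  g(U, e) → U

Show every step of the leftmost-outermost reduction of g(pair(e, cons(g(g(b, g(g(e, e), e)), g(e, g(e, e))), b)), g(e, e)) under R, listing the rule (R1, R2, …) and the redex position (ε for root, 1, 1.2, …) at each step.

1. g(pair(e, cons(g(g(b, g(g(e, e), e)), g(e, g(e, e))), b)), g(e, e))  →  g(pair(e, cons(g(g(b, g(e, e)), g(e, g(e, e))), b)), g(e, e))   [R4 at 1.2.1.1.2]
2. g(pair(e, cons(g(g(b, g(e, e)), g(e, g(e, e))), b)), g(e, e))  →  g(pair(e, cons(g(g(b, e), g(e, g(e, e))), b)), g(e, e))   [R4 at 1.2.1.1.2]
3. g(pair(e, cons(g(g(b, e), g(e, g(e, e))), b)), g(e, e))  →  g(pair(e, cons(g(b, g(e, g(e, e))), b)), g(e, e))   [R4 at 1.2.1.1]
4. g(pair(e, cons(g(b, g(e, g(e, e))), b)), g(e, e))  →  g(pair(e, cons(g(b, g(e, e)), b)), g(e, e))   [R4 at 1.2.1.2.2]
5. g(pair(e, cons(g(b, g(e, e)), b)), g(e, e))  →  g(pair(e, cons(g(b, e), b)), g(e, e))   [R4 at 1.2.1.2]
6. g(pair(e, cons(g(b, e), b)), g(e, e))  →  g(pair(e, cons(b, b)), g(e, e))   [R4 at 1.2.1]
7. g(pair(e, cons(b, b)), g(e, e))  →  g(pair(e, cons(b, b)), e)   [R4 at 2]
8. g(pair(e, cons(b, b)), e)  →  pair(e, cons(b, b))   [R4 at ε]

pair(e, cons(b, b))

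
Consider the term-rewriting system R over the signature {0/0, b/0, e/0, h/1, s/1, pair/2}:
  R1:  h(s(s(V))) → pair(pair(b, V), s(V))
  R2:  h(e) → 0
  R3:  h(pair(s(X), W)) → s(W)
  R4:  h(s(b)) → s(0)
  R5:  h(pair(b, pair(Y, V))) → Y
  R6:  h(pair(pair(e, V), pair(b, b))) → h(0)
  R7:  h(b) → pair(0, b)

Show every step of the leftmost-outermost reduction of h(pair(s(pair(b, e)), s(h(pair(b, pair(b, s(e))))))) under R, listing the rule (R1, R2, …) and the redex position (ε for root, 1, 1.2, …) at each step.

s(s(b))

1. h(pair(s(pair(b, e)), s(h(pair(b, pair(b, s(e)))))))  →  s(s(h(pair(b, pair(b, s(e))))))   [R3 at ε]
2. s(s(h(pair(b, pair(b, s(e))))))  →  s(s(b))   [R5 at 1.1]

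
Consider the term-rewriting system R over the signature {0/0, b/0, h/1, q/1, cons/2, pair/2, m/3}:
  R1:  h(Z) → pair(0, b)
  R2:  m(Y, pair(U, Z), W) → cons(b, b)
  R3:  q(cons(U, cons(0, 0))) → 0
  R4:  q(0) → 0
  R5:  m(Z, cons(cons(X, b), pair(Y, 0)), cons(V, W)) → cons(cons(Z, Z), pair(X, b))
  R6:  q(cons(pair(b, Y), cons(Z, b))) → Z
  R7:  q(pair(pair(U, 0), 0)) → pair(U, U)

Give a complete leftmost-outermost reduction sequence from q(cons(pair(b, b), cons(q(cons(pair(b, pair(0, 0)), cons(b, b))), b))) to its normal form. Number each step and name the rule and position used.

b

1. q(cons(pair(b, b), cons(q(cons(pair(b, pair(0, 0)), cons(b, b))), b)))  →  q(cons(pair(b, pair(0, 0)), cons(b, b)))   [R6 at ε]
2. q(cons(pair(b, pair(0, 0)), cons(b, b)))  →  b   [R6 at ε]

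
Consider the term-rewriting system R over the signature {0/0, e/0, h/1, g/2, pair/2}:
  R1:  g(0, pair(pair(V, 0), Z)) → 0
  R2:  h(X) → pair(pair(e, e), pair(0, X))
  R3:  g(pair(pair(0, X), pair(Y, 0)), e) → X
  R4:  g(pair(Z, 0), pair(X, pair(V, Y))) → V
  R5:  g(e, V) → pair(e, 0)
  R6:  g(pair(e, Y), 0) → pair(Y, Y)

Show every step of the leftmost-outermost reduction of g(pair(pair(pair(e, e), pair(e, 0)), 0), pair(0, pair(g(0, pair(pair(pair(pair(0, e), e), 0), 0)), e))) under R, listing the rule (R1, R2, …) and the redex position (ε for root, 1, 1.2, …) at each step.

0

1. g(pair(pair(pair(e, e), pair(e, 0)), 0), pair(0, pair(g(0, pair(pair(pair(pair(0, e), e), 0), 0)), e)))  →  g(0, pair(pair(pair(pair(0, e), e), 0), 0))   [R4 at ε]
2. g(0, pair(pair(pair(pair(0, e), e), 0), 0))  →  0   [R1 at ε]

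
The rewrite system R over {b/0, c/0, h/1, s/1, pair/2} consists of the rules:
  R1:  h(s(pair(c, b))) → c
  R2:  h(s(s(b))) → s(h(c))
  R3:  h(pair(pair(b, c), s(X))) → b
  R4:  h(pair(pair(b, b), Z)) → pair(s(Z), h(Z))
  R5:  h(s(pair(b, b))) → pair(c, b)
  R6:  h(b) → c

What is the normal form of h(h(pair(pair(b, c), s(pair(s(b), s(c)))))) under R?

c

1. h(h(pair(pair(b, c), s(pair(s(b), s(c))))))  →  h(b)   [R3 at 1]
2. h(b)  →  c   [R6 at ε]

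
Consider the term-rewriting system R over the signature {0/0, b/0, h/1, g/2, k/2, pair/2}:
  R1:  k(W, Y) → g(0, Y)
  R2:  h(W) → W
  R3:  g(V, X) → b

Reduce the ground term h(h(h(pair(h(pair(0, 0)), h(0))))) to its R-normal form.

1. h(h(h(pair(h(pair(0, 0)), h(0)))))  →  h(h(pair(h(pair(0, 0)), h(0))))   [R2 at ε]
2. h(h(pair(h(pair(0, 0)), h(0))))  →  h(pair(h(pair(0, 0)), h(0)))   [R2 at ε]
3. h(pair(h(pair(0, 0)), h(0)))  →  pair(h(pair(0, 0)), h(0))   [R2 at ε]
4. pair(h(pair(0, 0)), h(0))  →  pair(pair(0, 0), h(0))   [R2 at 1]
5. pair(pair(0, 0), h(0))  →  pair(pair(0, 0), 0)   [R2 at 2]

pair(pair(0, 0), 0)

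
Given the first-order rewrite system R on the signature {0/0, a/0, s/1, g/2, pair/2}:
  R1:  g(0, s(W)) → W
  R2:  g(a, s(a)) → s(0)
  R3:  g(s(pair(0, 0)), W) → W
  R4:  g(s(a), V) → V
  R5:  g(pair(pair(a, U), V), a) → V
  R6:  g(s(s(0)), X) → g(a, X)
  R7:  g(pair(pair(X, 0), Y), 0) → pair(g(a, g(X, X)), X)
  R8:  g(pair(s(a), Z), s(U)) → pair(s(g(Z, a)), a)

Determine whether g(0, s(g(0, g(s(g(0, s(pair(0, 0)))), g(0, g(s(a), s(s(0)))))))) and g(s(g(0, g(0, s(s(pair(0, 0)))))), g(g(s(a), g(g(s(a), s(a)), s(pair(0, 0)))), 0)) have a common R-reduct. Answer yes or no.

Reduce t₁ = g(0, s(g(0, g(s(g(0, s(pair(0, 0)))), g(0, g(s(a), s(s(0)))))))):
1. g(0, s(g(0, g(s(g(0, s(pair(0, 0)))), g(0, g(s(a), s(s(0))))))))  →  g(0, g(s(g(0, s(pair(0, 0)))), g(0, g(s(a), s(s(0))))))   [R1 at ε]
2. g(0, g(s(g(0, s(pair(0, 0)))), g(0, g(s(a), s(s(0))))))  →  g(0, g(s(pair(0, 0)), g(0, g(s(a), s(s(0))))))   [R1 at 2.1.1]
3. g(0, g(s(pair(0, 0)), g(0, g(s(a), s(s(0))))))  →  g(0, g(0, g(s(a), s(s(0)))))   [R3 at 2]
4. g(0, g(0, g(s(a), s(s(0)))))  →  g(0, g(0, s(s(0))))   [R4 at 2.2]
5. g(0, g(0, s(s(0))))  →  g(0, s(0))   [R1 at 2]
6. g(0, s(0))  →  0   [R1 at ε]

Reduce t₂ = g(s(g(0, g(0, s(s(pair(0, 0)))))), g(g(s(a), g(g(s(a), s(a)), s(pair(0, 0)))), 0)):
1. g(s(g(0, g(0, s(s(pair(0, 0)))))), g(g(s(a), g(g(s(a), s(a)), s(pair(0, 0)))), 0))  →  g(s(g(0, s(pair(0, 0)))), g(g(s(a), g(g(s(a), s(a)), s(pair(0, 0)))), 0))   [R1 at 1.1.2]
2. g(s(g(0, s(pair(0, 0)))), g(g(s(a), g(g(s(a), s(a)), s(pair(0, 0)))), 0))  →  g(s(pair(0, 0)), g(g(s(a), g(g(s(a), s(a)), s(pair(0, 0)))), 0))   [R1 at 1.1]
3. g(s(pair(0, 0)), g(g(s(a), g(g(s(a), s(a)), s(pair(0, 0)))), 0))  →  g(g(s(a), g(g(s(a), s(a)), s(pair(0, 0)))), 0)   [R3 at ε]
4. g(g(s(a), g(g(s(a), s(a)), s(pair(0, 0)))), 0)  →  g(g(g(s(a), s(a)), s(pair(0, 0))), 0)   [R4 at 1]
5. g(g(g(s(a), s(a)), s(pair(0, 0))), 0)  →  g(g(s(a), s(pair(0, 0))), 0)   [R4 at 1.1]
6. g(g(s(a), s(pair(0, 0))), 0)  →  g(s(pair(0, 0)), 0)   [R4 at 1]
7. g(s(pair(0, 0)), 0)  →  0   [R3 at ε]

yes — NF(t₁) = 0, NF(t₂) = 0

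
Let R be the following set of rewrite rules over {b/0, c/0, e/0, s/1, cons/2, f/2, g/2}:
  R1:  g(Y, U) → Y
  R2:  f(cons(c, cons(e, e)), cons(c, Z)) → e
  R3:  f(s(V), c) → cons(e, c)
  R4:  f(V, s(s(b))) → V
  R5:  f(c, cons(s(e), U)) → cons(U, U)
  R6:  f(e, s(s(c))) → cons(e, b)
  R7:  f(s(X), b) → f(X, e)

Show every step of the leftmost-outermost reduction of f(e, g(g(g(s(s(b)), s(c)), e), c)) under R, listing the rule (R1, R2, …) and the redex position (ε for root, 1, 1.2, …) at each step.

e

1. f(e, g(g(g(s(s(b)), s(c)), e), c))  →  f(e, g(g(s(s(b)), s(c)), e))   [R1 at 2]
2. f(e, g(g(s(s(b)), s(c)), e))  →  f(e, g(s(s(b)), s(c)))   [R1 at 2]
3. f(e, g(s(s(b)), s(c)))  →  f(e, s(s(b)))   [R1 at 2]
4. f(e, s(s(b)))  →  e   [R4 at ε]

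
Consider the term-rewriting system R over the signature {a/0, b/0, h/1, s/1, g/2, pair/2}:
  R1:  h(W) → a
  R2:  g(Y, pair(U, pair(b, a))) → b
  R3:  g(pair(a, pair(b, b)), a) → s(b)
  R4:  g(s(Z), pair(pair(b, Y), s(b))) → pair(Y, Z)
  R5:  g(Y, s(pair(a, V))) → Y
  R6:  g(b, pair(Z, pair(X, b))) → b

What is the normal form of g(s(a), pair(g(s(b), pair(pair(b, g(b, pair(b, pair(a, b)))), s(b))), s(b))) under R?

pair(b, a)

1. g(s(a), pair(g(s(b), pair(pair(b, g(b, pair(b, pair(a, b)))), s(b))), s(b)))  →  g(s(a), pair(pair(g(b, pair(b, pair(a, b))), b), s(b)))   [R4 at 2.1]
2. g(s(a), pair(pair(g(b, pair(b, pair(a, b))), b), s(b)))  →  g(s(a), pair(pair(b, b), s(b)))   [R6 at 2.1.1]
3. g(s(a), pair(pair(b, b), s(b)))  →  pair(b, a)   [R4 at ε]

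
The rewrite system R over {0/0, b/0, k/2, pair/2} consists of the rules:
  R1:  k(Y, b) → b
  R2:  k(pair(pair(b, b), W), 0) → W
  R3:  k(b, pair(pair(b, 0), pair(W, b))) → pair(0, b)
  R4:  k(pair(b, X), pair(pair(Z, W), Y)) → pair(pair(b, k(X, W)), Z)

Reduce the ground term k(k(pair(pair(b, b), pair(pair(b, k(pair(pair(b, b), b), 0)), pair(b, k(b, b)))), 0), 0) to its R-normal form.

pair(b, b)

1. k(k(pair(pair(b, b), pair(pair(b, k(pair(pair(b, b), b), 0)), pair(b, k(b, b)))), 0), 0)  →  k(pair(pair(b, k(pair(pair(b, b), b), 0)), pair(b, k(b, b))), 0)   [R2 at 1]
2. k(pair(pair(b, k(pair(pair(b, b), b), 0)), pair(b, k(b, b))), 0)  →  k(pair(pair(b, b), pair(b, k(b, b))), 0)   [R2 at 1.1.2]
3. k(pair(pair(b, b), pair(b, k(b, b))), 0)  →  pair(b, k(b, b))   [R2 at ε]
4. pair(b, k(b, b))  →  pair(b, b)   [R1 at 2]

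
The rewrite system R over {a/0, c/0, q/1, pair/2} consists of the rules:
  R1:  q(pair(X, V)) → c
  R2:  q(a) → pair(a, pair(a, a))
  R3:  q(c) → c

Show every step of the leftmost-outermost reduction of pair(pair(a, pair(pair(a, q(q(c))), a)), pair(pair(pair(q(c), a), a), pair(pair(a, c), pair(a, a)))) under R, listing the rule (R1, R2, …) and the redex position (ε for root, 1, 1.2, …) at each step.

1. pair(pair(a, pair(pair(a, q(q(c))), a)), pair(pair(pair(q(c), a), a), pair(pair(a, c), pair(a, a))))  →  pair(pair(a, pair(pair(a, q(c)), a)), pair(pair(pair(q(c), a), a), pair(pair(a, c), pair(a, a))))   [R3 at 1.2.1.2.1]
2. pair(pair(a, pair(pair(a, q(c)), a)), pair(pair(pair(q(c), a), a), pair(pair(a, c), pair(a, a))))  →  pair(pair(a, pair(pair(a, c), a)), pair(pair(pair(q(c), a), a), pair(pair(a, c), pair(a, a))))   [R3 at 1.2.1.2]
3. pair(pair(a, pair(pair(a, c), a)), pair(pair(pair(q(c), a), a), pair(pair(a, c), pair(a, a))))  →  pair(pair(a, pair(pair(a, c), a)), pair(pair(pair(c, a), a), pair(pair(a, c), pair(a, a))))   [R3 at 2.1.1.1]

pair(pair(a, pair(pair(a, c), a)), pair(pair(pair(c, a), a), pair(pair(a, c), pair(a, a))))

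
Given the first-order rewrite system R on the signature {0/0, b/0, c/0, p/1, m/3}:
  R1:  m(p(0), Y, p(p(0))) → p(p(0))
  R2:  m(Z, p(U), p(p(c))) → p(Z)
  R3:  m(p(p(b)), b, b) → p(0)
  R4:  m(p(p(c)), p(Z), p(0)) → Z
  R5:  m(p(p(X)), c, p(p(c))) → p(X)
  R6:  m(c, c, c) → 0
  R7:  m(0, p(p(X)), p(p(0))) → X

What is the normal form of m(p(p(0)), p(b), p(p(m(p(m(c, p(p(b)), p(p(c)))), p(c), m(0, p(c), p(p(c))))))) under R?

1. m(p(p(0)), p(b), p(p(m(p(m(c, p(p(b)), p(p(c)))), p(c), m(0, p(c), p(p(c)))))))  →  m(p(p(0)), p(b), p(p(m(p(p(c)), p(c), m(0, p(c), p(p(c)))))))   [R2 at 3.1.1.1.1]
2. m(p(p(0)), p(b), p(p(m(p(p(c)), p(c), m(0, p(c), p(p(c)))))))  →  m(p(p(0)), p(b), p(p(m(p(p(c)), p(c), p(0)))))   [R2 at 3.1.1.3]
3. m(p(p(0)), p(b), p(p(m(p(p(c)), p(c), p(0)))))  →  m(p(p(0)), p(b), p(p(c)))   [R4 at 3.1.1]
4. m(p(p(0)), p(b), p(p(c)))  →  p(p(p(0)))   [R2 at ε]

p(p(p(0)))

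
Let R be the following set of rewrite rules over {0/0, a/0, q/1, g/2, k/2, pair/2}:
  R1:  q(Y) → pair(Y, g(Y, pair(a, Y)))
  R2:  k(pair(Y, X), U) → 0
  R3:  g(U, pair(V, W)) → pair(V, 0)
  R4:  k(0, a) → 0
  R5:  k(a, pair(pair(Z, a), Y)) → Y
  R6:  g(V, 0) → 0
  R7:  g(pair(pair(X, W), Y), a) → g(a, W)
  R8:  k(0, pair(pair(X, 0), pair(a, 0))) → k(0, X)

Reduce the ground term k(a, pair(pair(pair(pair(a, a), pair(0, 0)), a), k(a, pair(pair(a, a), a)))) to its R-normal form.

1. k(a, pair(pair(pair(pair(a, a), pair(0, 0)), a), k(a, pair(pair(a, a), a))))  →  k(a, pair(pair(a, a), a))   [R5 at ε]
2. k(a, pair(pair(a, a), a))  →  a   [R5 at ε]

a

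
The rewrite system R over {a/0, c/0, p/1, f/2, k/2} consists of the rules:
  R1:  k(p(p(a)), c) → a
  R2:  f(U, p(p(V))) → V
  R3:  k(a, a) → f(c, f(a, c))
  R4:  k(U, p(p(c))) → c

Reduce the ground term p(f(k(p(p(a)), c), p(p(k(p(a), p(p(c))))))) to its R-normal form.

1. p(f(k(p(p(a)), c), p(p(k(p(a), p(p(c)))))))  →  p(k(p(a), p(p(c))))   [R2 at 1]
2. p(k(p(a), p(p(c))))  →  p(c)   [R4 at 1]

p(c)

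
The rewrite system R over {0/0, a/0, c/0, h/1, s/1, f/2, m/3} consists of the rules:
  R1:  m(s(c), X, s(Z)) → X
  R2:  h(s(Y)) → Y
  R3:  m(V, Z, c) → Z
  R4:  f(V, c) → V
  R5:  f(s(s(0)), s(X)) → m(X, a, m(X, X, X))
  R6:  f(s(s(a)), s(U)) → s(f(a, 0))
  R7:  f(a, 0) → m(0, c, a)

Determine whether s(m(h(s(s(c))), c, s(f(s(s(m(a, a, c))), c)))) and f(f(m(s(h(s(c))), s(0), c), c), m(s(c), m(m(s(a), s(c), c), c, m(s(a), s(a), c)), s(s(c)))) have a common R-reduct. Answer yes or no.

no — NF(t₁) = s(c), NF(t₂) = s(0)

Reduce t₁ = s(m(h(s(s(c))), c, s(f(s(s(m(a, a, c))), c)))):
1. s(m(h(s(s(c))), c, s(f(s(s(m(a, a, c))), c))))  →  s(m(s(c), c, s(f(s(s(m(a, a, c))), c))))   [R2 at 1.1]
2. s(m(s(c), c, s(f(s(s(m(a, a, c))), c))))  →  s(c)   [R1 at 1]

Reduce t₂ = f(f(m(s(h(s(c))), s(0), c), c), m(s(c), m(m(s(a), s(c), c), c, m(s(a), s(a), c)), s(s(c)))):
1. f(f(m(s(h(s(c))), s(0), c), c), m(s(c), m(m(s(a), s(c), c), c, m(s(a), s(a), c)), s(s(c))))  →  f(m(s(h(s(c))), s(0), c), m(s(c), m(m(s(a), s(c), c), c, m(s(a), s(a), c)), s(s(c))))   [R4 at 1]
2. f(m(s(h(s(c))), s(0), c), m(s(c), m(m(s(a), s(c), c), c, m(s(a), s(a), c)), s(s(c))))  →  f(s(0), m(s(c), m(m(s(a), s(c), c), c, m(s(a), s(a), c)), s(s(c))))   [R3 at 1]
3. f(s(0), m(s(c), m(m(s(a), s(c), c), c, m(s(a), s(a), c)), s(s(c))))  →  f(s(0), m(m(s(a), s(c), c), c, m(s(a), s(a), c)))   [R1 at 2]
4. f(s(0), m(m(s(a), s(c), c), c, m(s(a), s(a), c)))  →  f(s(0), m(s(c), c, m(s(a), s(a), c)))   [R3 at 2.1]
5. f(s(0), m(s(c), c, m(s(a), s(a), c)))  →  f(s(0), m(s(c), c, s(a)))   [R3 at 2.3]
6. f(s(0), m(s(c), c, s(a)))  →  f(s(0), c)   [R1 at 2]
7. f(s(0), c)  →  s(0)   [R4 at ε]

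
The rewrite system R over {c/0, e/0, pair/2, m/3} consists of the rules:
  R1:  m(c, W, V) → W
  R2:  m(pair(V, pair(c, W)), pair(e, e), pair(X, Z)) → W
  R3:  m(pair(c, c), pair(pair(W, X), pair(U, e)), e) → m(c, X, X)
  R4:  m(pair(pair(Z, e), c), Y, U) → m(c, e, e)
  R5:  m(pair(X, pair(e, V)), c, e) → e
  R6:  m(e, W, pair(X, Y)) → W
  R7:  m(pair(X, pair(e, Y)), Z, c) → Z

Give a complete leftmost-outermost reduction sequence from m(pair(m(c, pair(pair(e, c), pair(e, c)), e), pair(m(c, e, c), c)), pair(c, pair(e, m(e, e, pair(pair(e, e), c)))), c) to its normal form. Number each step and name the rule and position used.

1. m(pair(m(c, pair(pair(e, c), pair(e, c)), e), pair(m(c, e, c), c)), pair(c, pair(e, m(e, e, pair(pair(e, e), c)))), c)  →  m(pair(pair(pair(e, c), pair(e, c)), pair(m(c, e, c), c)), pair(c, pair(e, m(e, e, pair(pair(e, e), c)))), c)   [R1 at 1.1]
2. m(pair(pair(pair(e, c), pair(e, c)), pair(m(c, e, c), c)), pair(c, pair(e, m(e, e, pair(pair(e, e), c)))), c)  →  m(pair(pair(pair(e, c), pair(e, c)), pair(e, c)), pair(c, pair(e, m(e, e, pair(pair(e, e), c)))), c)   [R1 at 1.2.1]
3. m(pair(pair(pair(e, c), pair(e, c)), pair(e, c)), pair(c, pair(e, m(e, e, pair(pair(e, e), c)))), c)  →  pair(c, pair(e, m(e, e, pair(pair(e, e), c))))   [R7 at ε]
4. pair(c, pair(e, m(e, e, pair(pair(e, e), c))))  →  pair(c, pair(e, e))   [R6 at 2.2]

pair(c, pair(e, e))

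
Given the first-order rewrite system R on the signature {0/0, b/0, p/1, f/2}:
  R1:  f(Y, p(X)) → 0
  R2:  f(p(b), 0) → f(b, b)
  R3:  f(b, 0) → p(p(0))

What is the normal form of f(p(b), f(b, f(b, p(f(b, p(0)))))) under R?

1. f(p(b), f(b, f(b, p(f(b, p(0))))))  →  f(p(b), f(b, 0))   [R1 at 2.2]
2. f(p(b), f(b, 0))  →  f(p(b), p(p(0)))   [R3 at 2]
3. f(p(b), p(p(0)))  →  0   [R1 at ε]

0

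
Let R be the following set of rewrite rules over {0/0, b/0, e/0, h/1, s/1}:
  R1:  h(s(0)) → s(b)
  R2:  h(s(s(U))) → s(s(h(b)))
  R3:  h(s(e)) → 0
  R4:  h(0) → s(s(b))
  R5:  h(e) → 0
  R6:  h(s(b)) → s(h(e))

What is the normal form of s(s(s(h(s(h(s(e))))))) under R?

1. s(s(s(h(s(h(s(e)))))))  →  s(s(s(h(s(0)))))   [R3 at 1.1.1.1.1]
2. s(s(s(h(s(0)))))  →  s(s(s(s(b))))   [R1 at 1.1.1]

s(s(s(s(b))))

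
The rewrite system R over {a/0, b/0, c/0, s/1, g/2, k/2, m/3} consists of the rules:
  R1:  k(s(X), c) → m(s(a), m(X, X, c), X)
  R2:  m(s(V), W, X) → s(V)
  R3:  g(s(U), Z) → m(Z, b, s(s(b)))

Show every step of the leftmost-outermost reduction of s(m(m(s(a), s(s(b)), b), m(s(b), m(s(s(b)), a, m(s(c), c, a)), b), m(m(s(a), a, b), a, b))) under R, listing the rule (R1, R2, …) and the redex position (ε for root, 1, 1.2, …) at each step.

1. s(m(m(s(a), s(s(b)), b), m(s(b), m(s(s(b)), a, m(s(c), c, a)), b), m(m(s(a), a, b), a, b)))  →  s(m(s(a), m(s(b), m(s(s(b)), a, m(s(c), c, a)), b), m(m(s(a), a, b), a, b)))   [R2 at 1.1]
2. s(m(s(a), m(s(b), m(s(s(b)), a, m(s(c), c, a)), b), m(m(s(a), a, b), a, b)))  →  s(s(a))   [R2 at 1]

s(s(a))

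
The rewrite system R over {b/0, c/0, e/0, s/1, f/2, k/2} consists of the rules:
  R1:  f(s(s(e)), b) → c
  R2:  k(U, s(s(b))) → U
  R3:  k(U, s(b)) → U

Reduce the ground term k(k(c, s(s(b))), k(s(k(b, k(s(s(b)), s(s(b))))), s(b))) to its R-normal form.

c

1. k(k(c, s(s(b))), k(s(k(b, k(s(s(b)), s(s(b))))), s(b)))  →  k(c, k(s(k(b, k(s(s(b)), s(s(b))))), s(b)))   [R2 at 1]
2. k(c, k(s(k(b, k(s(s(b)), s(s(b))))), s(b)))  →  k(c, s(k(b, k(s(s(b)), s(s(b))))))   [R3 at 2]
3. k(c, s(k(b, k(s(s(b)), s(s(b))))))  →  k(c, s(k(b, s(s(b)))))   [R2 at 2.1.2]
4. k(c, s(k(b, s(s(b)))))  →  k(c, s(b))   [R2 at 2.1]
5. k(c, s(b))  →  c   [R3 at ε]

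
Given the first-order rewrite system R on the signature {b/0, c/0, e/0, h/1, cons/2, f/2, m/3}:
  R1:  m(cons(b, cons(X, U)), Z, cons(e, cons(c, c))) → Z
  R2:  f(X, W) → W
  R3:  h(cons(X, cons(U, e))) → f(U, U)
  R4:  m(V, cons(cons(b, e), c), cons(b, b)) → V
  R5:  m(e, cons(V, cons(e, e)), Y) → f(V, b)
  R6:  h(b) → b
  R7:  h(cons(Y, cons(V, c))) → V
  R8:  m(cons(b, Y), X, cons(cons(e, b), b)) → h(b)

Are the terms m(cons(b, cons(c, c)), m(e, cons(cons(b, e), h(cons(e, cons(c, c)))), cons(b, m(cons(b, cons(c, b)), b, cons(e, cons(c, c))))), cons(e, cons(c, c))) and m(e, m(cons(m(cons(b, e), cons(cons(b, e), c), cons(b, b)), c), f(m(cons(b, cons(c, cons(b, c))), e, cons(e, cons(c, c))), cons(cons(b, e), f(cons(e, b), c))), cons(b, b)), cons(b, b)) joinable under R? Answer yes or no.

yes — NF(t₁) = e, NF(t₂) = e

Reduce t₁ = m(cons(b, cons(c, c)), m(e, cons(cons(b, e), h(cons(e, cons(c, c)))), cons(b, m(cons(b, cons(c, b)), b, cons(e, cons(c, c))))), cons(e, cons(c, c))):
1. m(cons(b, cons(c, c)), m(e, cons(cons(b, e), h(cons(e, cons(c, c)))), cons(b, m(cons(b, cons(c, b)), b, cons(e, cons(c, c))))), cons(e, cons(c, c)))  →  m(e, cons(cons(b, e), h(cons(e, cons(c, c)))), cons(b, m(cons(b, cons(c, b)), b, cons(e, cons(c, c)))))   [R1 at ε]
2. m(e, cons(cons(b, e), h(cons(e, cons(c, c)))), cons(b, m(cons(b, cons(c, b)), b, cons(e, cons(c, c)))))  →  m(e, cons(cons(b, e), c), cons(b, m(cons(b, cons(c, b)), b, cons(e, cons(c, c)))))   [R7 at 2.2]
3. m(e, cons(cons(b, e), c), cons(b, m(cons(b, cons(c, b)), b, cons(e, cons(c, c)))))  →  m(e, cons(cons(b, e), c), cons(b, b))   [R1 at 3.2]
4. m(e, cons(cons(b, e), c), cons(b, b))  →  e   [R4 at ε]

Reduce t₂ = m(e, m(cons(m(cons(b, e), cons(cons(b, e), c), cons(b, b)), c), f(m(cons(b, cons(c, cons(b, c))), e, cons(e, cons(c, c))), cons(cons(b, e), f(cons(e, b), c))), cons(b, b)), cons(b, b)):
1. m(e, m(cons(m(cons(b, e), cons(cons(b, e), c), cons(b, b)), c), f(m(cons(b, cons(c, cons(b, c))), e, cons(e, cons(c, c))), cons(cons(b, e), f(cons(e, b), c))), cons(b, b)), cons(b, b))  →  m(e, m(cons(cons(b, e), c), f(m(cons(b, cons(c, cons(b, c))), e, cons(e, cons(c, c))), cons(cons(b, e), f(cons(e, b), c))), cons(b, b)), cons(b, b))   [R4 at 2.1.1]
2. m(e, m(cons(cons(b, e), c), f(m(cons(b, cons(c, cons(b, c))), e, cons(e, cons(c, c))), cons(cons(b, e), f(cons(e, b), c))), cons(b, b)), cons(b, b))  →  m(e, m(cons(cons(b, e), c), cons(cons(b, e), f(cons(e, b), c)), cons(b, b)), cons(b, b))   [R2 at 2.2]
3. m(e, m(cons(cons(b, e), c), cons(cons(b, e), f(cons(e, b), c)), cons(b, b)), cons(b, b))  →  m(e, m(cons(cons(b, e), c), cons(cons(b, e), c), cons(b, b)), cons(b, b))   [R2 at 2.2.2]
4. m(e, m(cons(cons(b, e), c), cons(cons(b, e), c), cons(b, b)), cons(b, b))  →  m(e, cons(cons(b, e), c), cons(b, b))   [R4 at 2]
5. m(e, cons(cons(b, e), c), cons(b, b))  →  e   [R4 at ε]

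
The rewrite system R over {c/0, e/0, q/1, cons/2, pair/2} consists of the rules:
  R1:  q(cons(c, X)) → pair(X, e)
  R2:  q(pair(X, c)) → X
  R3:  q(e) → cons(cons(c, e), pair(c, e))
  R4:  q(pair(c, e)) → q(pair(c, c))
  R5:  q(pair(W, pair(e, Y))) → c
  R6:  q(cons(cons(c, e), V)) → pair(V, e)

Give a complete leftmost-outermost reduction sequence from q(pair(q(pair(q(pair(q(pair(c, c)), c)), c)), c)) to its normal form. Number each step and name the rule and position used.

c

1. q(pair(q(pair(q(pair(q(pair(c, c)), c)), c)), c))  →  q(pair(q(pair(q(pair(c, c)), c)), c))   [R2 at ε]
2. q(pair(q(pair(q(pair(c, c)), c)), c))  →  q(pair(q(pair(c, c)), c))   [R2 at ε]
3. q(pair(q(pair(c, c)), c))  →  q(pair(c, c))   [R2 at ε]
4. q(pair(c, c))  →  c   [R2 at ε]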